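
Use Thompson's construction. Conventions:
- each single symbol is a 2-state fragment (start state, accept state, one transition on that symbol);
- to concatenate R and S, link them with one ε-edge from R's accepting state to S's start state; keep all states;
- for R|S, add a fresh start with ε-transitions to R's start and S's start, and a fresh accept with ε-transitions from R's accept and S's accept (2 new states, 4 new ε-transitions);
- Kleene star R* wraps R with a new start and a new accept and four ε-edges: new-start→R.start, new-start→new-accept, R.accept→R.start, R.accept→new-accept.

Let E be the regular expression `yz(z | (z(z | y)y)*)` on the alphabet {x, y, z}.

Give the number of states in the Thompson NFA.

20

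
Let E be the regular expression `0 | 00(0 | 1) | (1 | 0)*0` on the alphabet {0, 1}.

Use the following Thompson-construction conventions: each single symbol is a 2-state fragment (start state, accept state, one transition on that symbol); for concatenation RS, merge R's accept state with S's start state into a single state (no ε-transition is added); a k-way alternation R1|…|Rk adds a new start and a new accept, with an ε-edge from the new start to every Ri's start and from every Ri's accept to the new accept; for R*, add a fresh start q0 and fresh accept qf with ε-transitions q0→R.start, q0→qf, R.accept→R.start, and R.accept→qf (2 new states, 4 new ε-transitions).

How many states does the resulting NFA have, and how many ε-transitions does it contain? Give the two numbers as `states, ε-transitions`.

21, 18

Recursing over subexpressions:
Each of the 8 symbol leaves contributes 2 states and 0 ε-transitions.
  0 | 1 = 6 states, 4 ε-transitions
  00(0 | 1) = 8 states, 4 ε-transitions
  1 | 0 = 6 states, 4 ε-transitions
  (1 | 0)* = 8 states, 8 ε-transitions
  (1 | 0)*0 = 9 states, 8 ε-transitions
  0 | 00(0 | 1) | (1 | 0)*0 = 21 states, 18 ε-transitions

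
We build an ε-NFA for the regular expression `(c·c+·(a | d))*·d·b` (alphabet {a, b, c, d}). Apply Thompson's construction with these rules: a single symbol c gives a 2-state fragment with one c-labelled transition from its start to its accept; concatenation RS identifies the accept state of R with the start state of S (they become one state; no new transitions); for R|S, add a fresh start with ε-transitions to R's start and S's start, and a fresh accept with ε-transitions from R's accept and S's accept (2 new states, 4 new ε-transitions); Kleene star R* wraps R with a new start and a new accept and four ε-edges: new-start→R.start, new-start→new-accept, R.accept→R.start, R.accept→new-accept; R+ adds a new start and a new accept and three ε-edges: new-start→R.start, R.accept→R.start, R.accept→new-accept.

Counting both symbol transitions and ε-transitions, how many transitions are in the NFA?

17

Bottom-up over the parse tree:
Each of the 6 symbol leaves contributes 1 transition (1 symbol, 0 ε).
  c+ : 4 transitions (1 symbol, 3 ε)
  a | d : 6 transitions (2 symbol, 4 ε)
  c·c+·(a | d) : 11 transitions (4 symbol, 7 ε)
  (c·c+·(a | d))* : 15 transitions (4 symbol, 11 ε)
  (c·c+·(a | d))*·d·b : 17 transitions (6 symbol, 11 ε)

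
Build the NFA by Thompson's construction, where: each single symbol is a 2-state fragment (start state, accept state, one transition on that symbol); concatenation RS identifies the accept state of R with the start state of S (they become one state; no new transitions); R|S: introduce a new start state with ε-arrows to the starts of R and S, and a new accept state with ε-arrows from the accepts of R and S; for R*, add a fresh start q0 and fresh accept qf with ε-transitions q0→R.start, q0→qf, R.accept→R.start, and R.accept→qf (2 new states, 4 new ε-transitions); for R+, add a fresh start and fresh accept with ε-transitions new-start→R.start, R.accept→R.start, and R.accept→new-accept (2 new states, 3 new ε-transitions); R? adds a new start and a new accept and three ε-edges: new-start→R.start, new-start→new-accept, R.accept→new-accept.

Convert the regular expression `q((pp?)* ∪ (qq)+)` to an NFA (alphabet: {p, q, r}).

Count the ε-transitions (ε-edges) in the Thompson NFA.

Bottom-up over the parse tree:
Each of the 5 symbol leaves contributes 0 ε-transitions.
  p? : 3 ε-transitions
  pp? : 3 ε-transitions
  (pp?)* : 7 ε-transitions
  qq : 0 ε-transitions
  (qq)+ : 3 ε-transitions
  (pp?)* ∪ (qq)+ : 14 ε-transitions
  q((pp?)* ∪ (qq)+) : 14 ε-transitions

14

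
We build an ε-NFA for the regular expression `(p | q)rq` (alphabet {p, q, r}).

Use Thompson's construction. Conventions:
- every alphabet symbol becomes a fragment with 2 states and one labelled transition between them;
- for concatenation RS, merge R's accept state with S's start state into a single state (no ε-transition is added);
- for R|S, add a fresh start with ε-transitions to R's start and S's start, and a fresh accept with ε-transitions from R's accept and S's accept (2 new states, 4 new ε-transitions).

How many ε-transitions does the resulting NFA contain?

Recursing over subexpressions:
Each of the 4 symbol leaves contributes 0 ε-transitions.
  p | q : 4 ε-transitions
  (p | q)rq : 4 ε-transitions

4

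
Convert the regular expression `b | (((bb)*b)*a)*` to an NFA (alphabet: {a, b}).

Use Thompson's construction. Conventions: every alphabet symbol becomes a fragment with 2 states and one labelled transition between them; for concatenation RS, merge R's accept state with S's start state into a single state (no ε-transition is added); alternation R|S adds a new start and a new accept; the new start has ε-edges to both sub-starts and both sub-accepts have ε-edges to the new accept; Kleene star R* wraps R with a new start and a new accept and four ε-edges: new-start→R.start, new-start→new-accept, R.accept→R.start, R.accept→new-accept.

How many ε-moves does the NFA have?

16

Bottom-up over the parse tree:
Each of the 5 symbol leaves contributes 0 ε-transitions.
  bb — 0 ε-transitions
  (bb)* — 4 ε-transitions
  (bb)*b — 4 ε-transitions
  ((bb)*b)* — 8 ε-transitions
  ((bb)*b)*a — 8 ε-transitions
  (((bb)*b)*a)* — 12 ε-transitions
  b | (((bb)*b)*a)* — 16 ε-transitions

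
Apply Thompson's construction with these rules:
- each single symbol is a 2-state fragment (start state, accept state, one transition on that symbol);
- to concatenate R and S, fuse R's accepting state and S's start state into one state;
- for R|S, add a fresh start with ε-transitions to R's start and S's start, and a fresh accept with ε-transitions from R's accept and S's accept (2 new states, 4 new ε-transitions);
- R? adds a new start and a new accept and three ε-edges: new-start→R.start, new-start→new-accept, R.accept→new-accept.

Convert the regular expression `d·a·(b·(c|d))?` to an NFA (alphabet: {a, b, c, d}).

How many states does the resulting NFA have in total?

11

By structural recursion:
Each of the 5 symbol leaves contributes a 2-state fragment.
  c|d — 6 states
  b·(c|d) — 7 states
  (b·(c|d))? — 9 states
  d·a·(b·(c|d))? — 11 states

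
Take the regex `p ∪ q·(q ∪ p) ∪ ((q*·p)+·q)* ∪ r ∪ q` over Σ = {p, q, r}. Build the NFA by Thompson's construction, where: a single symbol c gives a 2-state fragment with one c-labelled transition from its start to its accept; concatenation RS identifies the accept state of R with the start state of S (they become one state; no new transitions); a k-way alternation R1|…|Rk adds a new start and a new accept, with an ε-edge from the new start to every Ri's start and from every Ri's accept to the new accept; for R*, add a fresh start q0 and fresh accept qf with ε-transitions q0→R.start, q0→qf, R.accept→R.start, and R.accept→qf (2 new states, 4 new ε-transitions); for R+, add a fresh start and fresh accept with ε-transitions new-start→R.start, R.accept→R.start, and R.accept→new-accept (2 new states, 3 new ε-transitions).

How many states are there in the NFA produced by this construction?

Recursing over subexpressions:
Each of the 9 symbol leaves contributes a 2-state fragment.
  q ∪ p : 6 states
  q·(q ∪ p) : 7 states
  q* : 4 states
  q*·p : 5 states
  (q*·p)+ : 7 states
  (q*·p)+·q : 8 states
  ((q*·p)+·q)* : 10 states
  p ∪ q·(q ∪ p) ∪ ((q*·p)+·q)* ∪ r ∪ q : 25 states

25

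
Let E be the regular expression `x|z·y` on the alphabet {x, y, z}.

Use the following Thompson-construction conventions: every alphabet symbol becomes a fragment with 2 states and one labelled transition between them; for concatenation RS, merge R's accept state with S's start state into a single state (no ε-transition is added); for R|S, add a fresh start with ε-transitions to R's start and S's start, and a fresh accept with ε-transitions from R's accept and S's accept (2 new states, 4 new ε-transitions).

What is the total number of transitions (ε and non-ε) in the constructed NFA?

Building bottom-up:
Each of the 3 symbol leaves contributes 1 transition (1 symbol, 0 ε).
  z·y = 2 transitions (2 symbol, 0 ε)
  x|z·y = 7 transitions (3 symbol, 4 ε)

7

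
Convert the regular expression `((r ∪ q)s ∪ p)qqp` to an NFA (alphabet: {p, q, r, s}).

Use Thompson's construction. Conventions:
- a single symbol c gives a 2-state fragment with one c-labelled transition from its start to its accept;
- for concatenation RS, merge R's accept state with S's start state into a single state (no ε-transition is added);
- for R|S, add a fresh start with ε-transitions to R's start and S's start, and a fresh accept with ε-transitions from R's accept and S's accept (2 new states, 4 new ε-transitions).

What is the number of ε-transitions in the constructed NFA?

Building bottom-up:
Each of the 7 symbol leaves contributes 0 ε-transitions.
  r ∪ q — 4 ε-transitions
  (r ∪ q)s — 4 ε-transitions
  (r ∪ q)s ∪ p — 8 ε-transitions
  ((r ∪ q)s ∪ p)qqp — 8 ε-transitions

8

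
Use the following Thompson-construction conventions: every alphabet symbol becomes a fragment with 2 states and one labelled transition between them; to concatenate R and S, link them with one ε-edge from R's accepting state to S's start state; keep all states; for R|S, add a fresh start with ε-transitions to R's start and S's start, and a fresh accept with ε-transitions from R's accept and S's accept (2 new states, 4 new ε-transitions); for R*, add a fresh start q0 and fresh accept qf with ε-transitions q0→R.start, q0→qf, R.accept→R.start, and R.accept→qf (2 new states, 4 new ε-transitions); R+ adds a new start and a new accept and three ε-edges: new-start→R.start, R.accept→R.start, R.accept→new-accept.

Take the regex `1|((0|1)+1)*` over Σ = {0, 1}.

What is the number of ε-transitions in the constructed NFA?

16

By structural recursion:
Each of the 4 symbol leaves contributes 0 ε-transitions.
  0|1 → 4 ε-transitions
  (0|1)+ → 7 ε-transitions
  (0|1)+1 → 8 ε-transitions
  ((0|1)+1)* → 12 ε-transitions
  1|((0|1)+1)* → 16 ε-transitions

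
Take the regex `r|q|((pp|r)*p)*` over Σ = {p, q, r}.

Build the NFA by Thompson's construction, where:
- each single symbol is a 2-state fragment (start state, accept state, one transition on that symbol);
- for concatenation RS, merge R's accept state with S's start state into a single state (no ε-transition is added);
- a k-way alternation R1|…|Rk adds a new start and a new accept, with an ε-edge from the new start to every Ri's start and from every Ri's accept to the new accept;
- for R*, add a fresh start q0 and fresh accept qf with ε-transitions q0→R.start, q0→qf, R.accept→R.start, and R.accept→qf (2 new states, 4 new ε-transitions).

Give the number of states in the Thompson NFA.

Bottom-up over the parse tree:
Each of the 6 symbol leaves contributes a 2-state fragment.
  pp : 3 states
  pp|r : 7 states
  (pp|r)* : 9 states
  (pp|r)*p : 10 states
  ((pp|r)*p)* : 12 states
  r|q|((pp|r)*p)* : 18 states

18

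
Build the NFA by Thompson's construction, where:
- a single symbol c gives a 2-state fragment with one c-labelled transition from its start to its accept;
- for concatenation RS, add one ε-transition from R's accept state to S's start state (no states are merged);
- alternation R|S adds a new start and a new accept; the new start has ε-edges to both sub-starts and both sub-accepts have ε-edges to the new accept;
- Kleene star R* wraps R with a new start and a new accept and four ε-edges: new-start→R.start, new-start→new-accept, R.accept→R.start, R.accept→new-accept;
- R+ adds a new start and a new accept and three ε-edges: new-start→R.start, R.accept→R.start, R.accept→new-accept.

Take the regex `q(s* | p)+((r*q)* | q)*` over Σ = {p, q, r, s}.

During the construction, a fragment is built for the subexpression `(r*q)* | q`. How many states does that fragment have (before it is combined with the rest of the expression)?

12

Fragment for `(r*q)* | q`:
Each of the 3 symbol leaves contributes a 2-state fragment.
  r* = 4 states
  r*q = 6 states
  (r*q)* = 8 states
  (r*q)* | q = 12 states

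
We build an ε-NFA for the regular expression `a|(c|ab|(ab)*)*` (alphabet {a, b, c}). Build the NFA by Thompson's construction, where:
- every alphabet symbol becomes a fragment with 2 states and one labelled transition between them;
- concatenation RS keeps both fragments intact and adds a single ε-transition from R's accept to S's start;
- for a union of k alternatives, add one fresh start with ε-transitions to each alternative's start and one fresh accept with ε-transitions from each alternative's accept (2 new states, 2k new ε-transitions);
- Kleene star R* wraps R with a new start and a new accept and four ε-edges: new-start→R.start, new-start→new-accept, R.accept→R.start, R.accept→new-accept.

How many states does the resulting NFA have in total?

By structural recursion:
Each of the 6 symbol leaves contributes a 2-state fragment.
  ab : 4 states
  ab : 4 states
  (ab)* : 6 states
  c|ab|(ab)* : 14 states
  (c|ab|(ab)*)* : 16 states
  a|(c|ab|(ab)*)* : 20 states

20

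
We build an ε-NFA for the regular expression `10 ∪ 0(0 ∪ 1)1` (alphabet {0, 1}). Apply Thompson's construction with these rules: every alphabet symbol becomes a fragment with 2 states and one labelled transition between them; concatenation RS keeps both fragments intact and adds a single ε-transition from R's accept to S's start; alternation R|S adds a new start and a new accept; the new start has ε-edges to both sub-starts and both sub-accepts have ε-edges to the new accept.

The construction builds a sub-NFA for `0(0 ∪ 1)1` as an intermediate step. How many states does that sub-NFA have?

Fragment for `0(0 ∪ 1)1`:
Each of the 4 symbol leaves contributes a 2-state fragment.
  0 ∪ 1 → 6 states
  0(0 ∪ 1)1 → 10 states

10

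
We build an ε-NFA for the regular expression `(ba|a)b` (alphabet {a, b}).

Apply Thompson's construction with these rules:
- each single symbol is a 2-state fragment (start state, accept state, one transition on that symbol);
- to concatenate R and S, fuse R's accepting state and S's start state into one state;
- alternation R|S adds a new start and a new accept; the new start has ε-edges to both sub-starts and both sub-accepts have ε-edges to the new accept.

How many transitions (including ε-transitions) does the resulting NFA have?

Recursing over subexpressions:
Each of the 4 symbol leaves contributes 1 transition (1 symbol, 0 ε).
  ba : 2 transitions (2 symbol, 0 ε)
  ba|a : 7 transitions (3 symbol, 4 ε)
  (ba|a)b : 8 transitions (4 symbol, 4 ε)

8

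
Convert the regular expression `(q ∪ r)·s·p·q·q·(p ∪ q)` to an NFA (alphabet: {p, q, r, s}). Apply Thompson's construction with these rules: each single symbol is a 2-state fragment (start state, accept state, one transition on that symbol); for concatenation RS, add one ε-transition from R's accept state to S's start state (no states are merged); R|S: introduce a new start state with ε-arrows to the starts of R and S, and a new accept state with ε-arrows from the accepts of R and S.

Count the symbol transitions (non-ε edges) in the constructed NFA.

8

By structural recursion:
Each of the 8 symbol leaves contributes exactly 1 symbol transition.
  q ∪ r : 2 symbol transitions
  p ∪ q : 2 symbol transitions
  (q ∪ r)·s·p·q·q·(p ∪ q) : 8 symbol transitions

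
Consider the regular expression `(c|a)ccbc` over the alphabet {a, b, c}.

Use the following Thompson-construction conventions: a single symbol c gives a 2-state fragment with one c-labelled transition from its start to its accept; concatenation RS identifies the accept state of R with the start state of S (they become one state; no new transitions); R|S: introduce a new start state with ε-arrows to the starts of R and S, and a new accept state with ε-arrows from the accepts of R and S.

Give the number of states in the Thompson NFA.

10

By structural recursion:
Each of the 6 symbol leaves contributes a 2-state fragment.
  c|a = 6 states
  (c|a)ccbc = 10 states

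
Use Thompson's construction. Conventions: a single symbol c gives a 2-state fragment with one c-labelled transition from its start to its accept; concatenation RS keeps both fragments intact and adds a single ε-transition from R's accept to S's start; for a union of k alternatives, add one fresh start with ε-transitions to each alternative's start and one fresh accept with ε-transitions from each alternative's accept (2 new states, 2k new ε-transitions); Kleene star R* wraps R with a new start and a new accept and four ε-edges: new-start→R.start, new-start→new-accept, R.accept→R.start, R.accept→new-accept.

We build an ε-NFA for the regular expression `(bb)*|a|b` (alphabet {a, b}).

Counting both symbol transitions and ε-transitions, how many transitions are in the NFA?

Per subexpression:
Each of the 4 symbol leaves contributes 1 transition (1 symbol, 0 ε).
  bb = 3 transitions (2 symbol, 1 ε)
  (bb)* = 7 transitions (2 symbol, 5 ε)
  (bb)*|a|b = 15 transitions (4 symbol, 11 ε)

15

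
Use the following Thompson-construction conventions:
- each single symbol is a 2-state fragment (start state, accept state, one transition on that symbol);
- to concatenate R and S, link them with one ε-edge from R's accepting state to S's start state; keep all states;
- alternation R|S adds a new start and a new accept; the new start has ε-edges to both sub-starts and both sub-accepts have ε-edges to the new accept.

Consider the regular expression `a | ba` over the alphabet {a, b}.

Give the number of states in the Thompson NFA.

Recursing over subexpressions:
Each of the 3 symbol leaves contributes a 2-state fragment.
  ba : 4 states
  a | ba : 8 states

8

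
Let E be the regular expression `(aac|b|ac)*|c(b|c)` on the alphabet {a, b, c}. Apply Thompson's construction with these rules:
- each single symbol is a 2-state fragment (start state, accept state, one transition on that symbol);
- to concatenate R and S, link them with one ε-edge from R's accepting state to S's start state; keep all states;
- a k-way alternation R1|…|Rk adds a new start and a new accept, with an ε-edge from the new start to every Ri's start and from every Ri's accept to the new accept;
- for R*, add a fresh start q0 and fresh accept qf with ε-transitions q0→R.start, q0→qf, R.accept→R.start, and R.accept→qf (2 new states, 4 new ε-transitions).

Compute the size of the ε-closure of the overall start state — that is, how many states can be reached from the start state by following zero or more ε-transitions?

9

Compute the ε-closure size of each fragment's start state recursively; a symbol fragment's start has no outgoing ε-edge, so its closure is just itself (size 1).
  aac : same as the first factor's closure: |ε-closure| = 1
  ac : same as the first factor's closure: |ε-closure| = 1
  aac|b|ac : |ε-closure| = 1 + 1 + 1 + 1 = 4 (the new accept is not ε-reachable since no branch accepts ε)
  (aac|b|ac)* : the star's fresh start ε-reaches both the body's start and the fresh accept: |ε-closure| = 2 + 4 = 6
  b|c : new start ε-reaches every alternative's start; none of them accept ε, so the new accept is not reached: |ε-closure| = 1 + 1 + 1 = 3
  c(b|c) : |ε-closure| equals the left operand's closure size = 1 (its accept is not ε-reachable, so the closure stops there)
  (aac|b|ac)*|c(b|c) : |ε-closure| = 1 (new start) + (6 + 1) + 1 (new accept, since some branch ε-reaches its own accept) = 9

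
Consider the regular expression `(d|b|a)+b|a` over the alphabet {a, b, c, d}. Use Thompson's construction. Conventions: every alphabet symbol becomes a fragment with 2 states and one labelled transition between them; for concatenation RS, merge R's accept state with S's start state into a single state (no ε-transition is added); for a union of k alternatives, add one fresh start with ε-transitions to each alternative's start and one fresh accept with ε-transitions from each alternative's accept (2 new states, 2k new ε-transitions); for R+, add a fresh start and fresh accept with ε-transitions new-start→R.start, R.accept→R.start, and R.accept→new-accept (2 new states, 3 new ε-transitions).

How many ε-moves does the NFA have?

Per subexpression:
Each of the 5 symbol leaves contributes 0 ε-transitions.
  d|b|a → 6 ε-transitions
  (d|b|a)+ → 9 ε-transitions
  (d|b|a)+b → 9 ε-transitions
  (d|b|a)+b|a → 13 ε-transitions

13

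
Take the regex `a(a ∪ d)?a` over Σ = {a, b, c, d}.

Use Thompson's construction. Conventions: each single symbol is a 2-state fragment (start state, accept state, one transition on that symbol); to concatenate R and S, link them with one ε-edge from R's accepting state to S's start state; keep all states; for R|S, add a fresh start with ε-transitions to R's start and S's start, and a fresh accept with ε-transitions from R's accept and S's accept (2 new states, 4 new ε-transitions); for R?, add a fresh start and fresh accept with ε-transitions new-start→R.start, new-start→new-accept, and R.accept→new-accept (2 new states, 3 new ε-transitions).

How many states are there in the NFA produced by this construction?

12

Bottom-up over the parse tree:
Each of the 4 symbol leaves contributes a 2-state fragment.
  a ∪ d = 6 states
  (a ∪ d)? = 8 states
  a(a ∪ d)?a = 12 states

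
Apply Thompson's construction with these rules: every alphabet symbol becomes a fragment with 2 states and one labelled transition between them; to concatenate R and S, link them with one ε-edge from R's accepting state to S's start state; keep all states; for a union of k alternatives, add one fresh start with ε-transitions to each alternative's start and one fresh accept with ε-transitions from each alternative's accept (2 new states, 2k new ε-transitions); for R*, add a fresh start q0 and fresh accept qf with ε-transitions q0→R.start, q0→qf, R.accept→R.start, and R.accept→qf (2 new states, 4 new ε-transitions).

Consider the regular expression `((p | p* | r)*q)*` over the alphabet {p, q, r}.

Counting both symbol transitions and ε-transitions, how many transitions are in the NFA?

23

Bottom-up over the parse tree:
Each of the 4 symbol leaves contributes 1 transition (1 symbol, 0 ε).
  p* → 5 transitions (1 symbol, 4 ε)
  p | p* | r → 13 transitions (3 symbol, 10 ε)
  (p | p* | r)* → 17 transitions (3 symbol, 14 ε)
  (p | p* | r)*q → 19 transitions (4 symbol, 15 ε)
  ((p | p* | r)*q)* → 23 transitions (4 symbol, 19 ε)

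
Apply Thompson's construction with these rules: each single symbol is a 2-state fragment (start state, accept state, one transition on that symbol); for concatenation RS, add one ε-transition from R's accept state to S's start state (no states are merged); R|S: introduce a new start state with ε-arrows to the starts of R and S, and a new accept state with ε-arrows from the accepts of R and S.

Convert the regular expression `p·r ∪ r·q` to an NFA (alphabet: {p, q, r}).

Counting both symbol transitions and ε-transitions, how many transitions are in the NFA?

10

By structural recursion:
Each of the 4 symbol leaves contributes 1 transition (1 symbol, 0 ε).
  p·r — 3 transitions (2 symbol, 1 ε)
  r·q — 3 transitions (2 symbol, 1 ε)
  p·r ∪ r·q — 10 transitions (4 symbol, 6 ε)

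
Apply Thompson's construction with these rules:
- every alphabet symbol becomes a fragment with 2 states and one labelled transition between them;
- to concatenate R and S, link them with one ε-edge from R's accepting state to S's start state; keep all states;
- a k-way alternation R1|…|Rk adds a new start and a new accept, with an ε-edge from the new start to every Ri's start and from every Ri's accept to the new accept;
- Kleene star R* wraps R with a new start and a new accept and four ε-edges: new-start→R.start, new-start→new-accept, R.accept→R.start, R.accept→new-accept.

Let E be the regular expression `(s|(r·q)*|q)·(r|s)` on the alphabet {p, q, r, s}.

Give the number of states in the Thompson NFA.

18

By structural recursion:
Each of the 6 symbol leaves contributes a 2-state fragment.
  r·q : 4 states
  (r·q)* : 6 states
  s|(r·q)*|q : 12 states
  r|s : 6 states
  (s|(r·q)*|q)·(r|s) : 18 states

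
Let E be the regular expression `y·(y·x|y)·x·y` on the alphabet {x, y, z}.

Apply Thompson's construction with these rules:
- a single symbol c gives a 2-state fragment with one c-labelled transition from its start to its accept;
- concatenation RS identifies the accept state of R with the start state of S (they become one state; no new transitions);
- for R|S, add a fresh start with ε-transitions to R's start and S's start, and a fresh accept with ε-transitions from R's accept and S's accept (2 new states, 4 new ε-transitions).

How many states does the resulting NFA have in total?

Recursing over subexpressions:
Each of the 6 symbol leaves contributes a 2-state fragment.
  y·x — 3 states
  y·x|y — 7 states
  y·(y·x|y)·x·y — 10 states

10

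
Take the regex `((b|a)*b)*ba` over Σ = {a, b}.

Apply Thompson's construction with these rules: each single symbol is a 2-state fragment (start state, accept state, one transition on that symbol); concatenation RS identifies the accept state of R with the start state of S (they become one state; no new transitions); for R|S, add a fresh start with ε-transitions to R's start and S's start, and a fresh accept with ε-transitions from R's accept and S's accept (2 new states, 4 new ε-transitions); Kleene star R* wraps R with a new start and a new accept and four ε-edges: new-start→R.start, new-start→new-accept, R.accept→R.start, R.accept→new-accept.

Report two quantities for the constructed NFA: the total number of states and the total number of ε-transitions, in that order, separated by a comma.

By structural recursion:
Each of the 5 symbol leaves contributes 2 states and 0 ε-transitions.
  b|a — 6 states, 4 ε-transitions
  (b|a)* — 8 states, 8 ε-transitions
  (b|a)*b — 9 states, 8 ε-transitions
  ((b|a)*b)* — 11 states, 12 ε-transitions
  ((b|a)*b)*ba — 13 states, 12 ε-transitions

13, 12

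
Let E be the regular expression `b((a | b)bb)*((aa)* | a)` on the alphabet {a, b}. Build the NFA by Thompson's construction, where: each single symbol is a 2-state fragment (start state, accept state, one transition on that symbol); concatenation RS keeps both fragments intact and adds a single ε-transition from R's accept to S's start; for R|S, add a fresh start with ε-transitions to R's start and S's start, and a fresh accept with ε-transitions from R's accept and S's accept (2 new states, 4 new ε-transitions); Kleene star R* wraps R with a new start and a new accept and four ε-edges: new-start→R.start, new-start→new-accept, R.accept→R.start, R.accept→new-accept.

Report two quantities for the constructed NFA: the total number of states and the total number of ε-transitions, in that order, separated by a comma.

24, 21

Building bottom-up:
Each of the 8 symbol leaves contributes 2 states and 0 ε-transitions.
  a | b : 6 states, 4 ε-transitions
  (a | b)bb : 10 states, 6 ε-transitions
  ((a | b)bb)* : 12 states, 10 ε-transitions
  aa : 4 states, 1 ε-transition
  (aa)* : 6 states, 5 ε-transitions
  (aa)* | a : 10 states, 9 ε-transitions
  b((a | b)bb)*((aa)* | a) : 24 states, 21 ε-transitions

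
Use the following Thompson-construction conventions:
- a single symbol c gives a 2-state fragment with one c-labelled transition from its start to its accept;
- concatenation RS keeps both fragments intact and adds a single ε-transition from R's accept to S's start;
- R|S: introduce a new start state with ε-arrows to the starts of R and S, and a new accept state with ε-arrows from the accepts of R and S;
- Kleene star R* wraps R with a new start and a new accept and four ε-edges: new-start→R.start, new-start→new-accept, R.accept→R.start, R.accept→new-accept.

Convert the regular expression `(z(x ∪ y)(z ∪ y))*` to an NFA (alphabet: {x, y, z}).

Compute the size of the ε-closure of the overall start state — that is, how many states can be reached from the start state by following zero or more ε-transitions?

Work bottom-up. For each fragment F, track |ε-closure(F.start)| and whether F's accept lies in that closure (i.e. whether F accepts ε). A single-symbol fragment has closure size 1 and does not accept ε.
  x ∪ y → new start ε-reaches every alternative's start; none of them accept ε, so the new accept is not reached: |closure| = 1 + 1 + 1 = 3
  z ∪ y → |closure| = 1 + 1 + 1 = 3 (the new accept is not ε-reachable since no branch accepts ε)
  z(x ∪ y)(z ∪ y) → same as the first factor's closure: |closure| = 1
  (z(x ∪ y)(z ∪ y))* → new start has ε-edges to the inner start and to the new accept, so |closure| = 2 + 1 = 3

3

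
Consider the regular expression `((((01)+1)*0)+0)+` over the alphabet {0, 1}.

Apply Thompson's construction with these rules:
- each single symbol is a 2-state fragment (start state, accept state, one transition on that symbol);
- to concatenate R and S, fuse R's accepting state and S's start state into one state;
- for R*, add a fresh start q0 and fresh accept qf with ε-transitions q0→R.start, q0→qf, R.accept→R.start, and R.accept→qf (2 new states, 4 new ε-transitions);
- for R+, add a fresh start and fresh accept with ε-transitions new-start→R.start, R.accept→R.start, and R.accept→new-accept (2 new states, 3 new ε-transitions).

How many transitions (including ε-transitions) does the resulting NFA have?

18

By structural recursion:
Each of the 5 symbol leaves contributes 1 transition (1 symbol, 0 ε).
  01 — 2 transitions (2 symbol, 0 ε)
  (01)+ — 5 transitions (2 symbol, 3 ε)
  (01)+1 — 6 transitions (3 symbol, 3 ε)
  ((01)+1)* — 10 transitions (3 symbol, 7 ε)
  ((01)+1)*0 — 11 transitions (4 symbol, 7 ε)
  (((01)+1)*0)+ — 14 transitions (4 symbol, 10 ε)
  (((01)+1)*0)+0 — 15 transitions (5 symbol, 10 ε)
  ((((01)+1)*0)+0)+ — 18 transitions (5 symbol, 13 ε)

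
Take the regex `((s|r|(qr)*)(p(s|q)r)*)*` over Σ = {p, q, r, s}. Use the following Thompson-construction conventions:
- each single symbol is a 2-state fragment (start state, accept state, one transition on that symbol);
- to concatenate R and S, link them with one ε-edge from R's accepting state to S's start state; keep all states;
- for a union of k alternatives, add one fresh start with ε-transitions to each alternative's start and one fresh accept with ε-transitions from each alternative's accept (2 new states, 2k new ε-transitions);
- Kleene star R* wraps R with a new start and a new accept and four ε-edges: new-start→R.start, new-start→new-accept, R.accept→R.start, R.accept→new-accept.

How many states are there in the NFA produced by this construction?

26

Bottom-up over the parse tree:
Each of the 8 symbol leaves contributes a 2-state fragment.
  qr : 4 states
  (qr)* : 6 states
  s|r|(qr)* : 12 states
  s|q : 6 states
  p(s|q)r : 10 states
  (p(s|q)r)* : 12 states
  (s|r|(qr)*)(p(s|q)r)* : 24 states
  ((s|r|(qr)*)(p(s|q)r)*)* : 26 states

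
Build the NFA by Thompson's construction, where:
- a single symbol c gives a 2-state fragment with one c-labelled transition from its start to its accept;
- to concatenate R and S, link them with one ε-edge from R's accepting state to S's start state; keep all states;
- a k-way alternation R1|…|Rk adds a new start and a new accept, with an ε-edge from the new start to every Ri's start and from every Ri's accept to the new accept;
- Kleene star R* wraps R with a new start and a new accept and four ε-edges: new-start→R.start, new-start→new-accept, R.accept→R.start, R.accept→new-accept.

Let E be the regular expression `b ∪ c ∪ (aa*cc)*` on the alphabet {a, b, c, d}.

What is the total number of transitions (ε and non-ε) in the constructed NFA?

23

Building bottom-up:
Each of the 6 symbol leaves contributes 1 transition (1 symbol, 0 ε).
  a* = 5 transitions (1 symbol, 4 ε)
  aa*cc = 11 transitions (4 symbol, 7 ε)
  (aa*cc)* = 15 transitions (4 symbol, 11 ε)
  b ∪ c ∪ (aa*cc)* = 23 transitions (6 symbol, 17 ε)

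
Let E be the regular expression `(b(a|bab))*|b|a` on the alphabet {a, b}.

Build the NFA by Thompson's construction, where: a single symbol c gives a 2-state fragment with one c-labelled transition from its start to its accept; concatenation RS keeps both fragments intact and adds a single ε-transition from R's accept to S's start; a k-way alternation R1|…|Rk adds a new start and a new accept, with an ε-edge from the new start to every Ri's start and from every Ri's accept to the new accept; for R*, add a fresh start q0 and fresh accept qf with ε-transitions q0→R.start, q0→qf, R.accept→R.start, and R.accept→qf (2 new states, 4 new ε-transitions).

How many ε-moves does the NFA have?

17

Building bottom-up:
Each of the 7 symbol leaves contributes 0 ε-transitions.
  bab : 2 ε-transitions
  a|bab : 6 ε-transitions
  b(a|bab) : 7 ε-transitions
  (b(a|bab))* : 11 ε-transitions
  (b(a|bab))*|b|a : 17 ε-transitions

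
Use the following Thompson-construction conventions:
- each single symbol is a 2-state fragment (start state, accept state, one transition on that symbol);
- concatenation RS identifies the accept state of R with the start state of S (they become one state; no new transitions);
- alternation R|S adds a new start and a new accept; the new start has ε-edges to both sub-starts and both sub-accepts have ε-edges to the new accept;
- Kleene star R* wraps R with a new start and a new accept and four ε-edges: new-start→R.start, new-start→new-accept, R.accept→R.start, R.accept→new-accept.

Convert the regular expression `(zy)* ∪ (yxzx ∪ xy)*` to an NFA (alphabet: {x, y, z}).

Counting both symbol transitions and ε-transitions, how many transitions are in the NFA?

By structural recursion:
Each of the 8 symbol leaves contributes 1 transition (1 symbol, 0 ε).
  zy = 2 transitions (2 symbol, 0 ε)
  (zy)* = 6 transitions (2 symbol, 4 ε)
  yxzx = 4 transitions (4 symbol, 0 ε)
  xy = 2 transitions (2 symbol, 0 ε)
  yxzx ∪ xy = 10 transitions (6 symbol, 4 ε)
  (yxzx ∪ xy)* = 14 transitions (6 symbol, 8 ε)
  (zy)* ∪ (yxzx ∪ xy)* = 24 transitions (8 symbol, 16 ε)

24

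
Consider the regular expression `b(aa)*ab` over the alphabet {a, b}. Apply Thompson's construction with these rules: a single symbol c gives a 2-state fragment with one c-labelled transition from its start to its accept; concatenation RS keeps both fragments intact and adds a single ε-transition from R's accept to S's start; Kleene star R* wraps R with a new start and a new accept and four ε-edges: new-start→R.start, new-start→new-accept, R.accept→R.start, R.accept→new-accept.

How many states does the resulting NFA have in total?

12

Recursing over subexpressions:
Each of the 5 symbol leaves contributes a 2-state fragment.
  aa = 4 states
  (aa)* = 6 states
  b(aa)*ab = 12 states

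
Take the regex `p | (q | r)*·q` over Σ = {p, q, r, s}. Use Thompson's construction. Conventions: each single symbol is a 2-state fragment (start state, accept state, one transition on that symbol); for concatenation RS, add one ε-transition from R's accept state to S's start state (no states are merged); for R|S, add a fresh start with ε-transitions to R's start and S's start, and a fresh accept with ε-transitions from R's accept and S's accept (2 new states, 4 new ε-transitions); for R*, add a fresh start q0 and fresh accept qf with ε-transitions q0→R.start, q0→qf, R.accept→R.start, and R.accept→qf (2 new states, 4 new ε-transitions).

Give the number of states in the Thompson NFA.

14

Recursing over subexpressions:
Each of the 4 symbol leaves contributes a 2-state fragment.
  q | r → 6 states
  (q | r)* → 8 states
  (q | r)*·q → 10 states
  p | (q | r)*·q → 14 states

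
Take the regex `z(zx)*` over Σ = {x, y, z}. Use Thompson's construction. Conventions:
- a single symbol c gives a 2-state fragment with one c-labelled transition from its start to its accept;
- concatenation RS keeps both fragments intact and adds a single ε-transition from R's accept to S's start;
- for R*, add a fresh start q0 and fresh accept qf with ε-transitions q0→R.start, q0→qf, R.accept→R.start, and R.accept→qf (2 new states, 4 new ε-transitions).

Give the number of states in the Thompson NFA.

By structural recursion:
Each of the 3 symbol leaves contributes a 2-state fragment.
  zx : 4 states
  (zx)* : 6 states
  z(zx)* : 8 states

8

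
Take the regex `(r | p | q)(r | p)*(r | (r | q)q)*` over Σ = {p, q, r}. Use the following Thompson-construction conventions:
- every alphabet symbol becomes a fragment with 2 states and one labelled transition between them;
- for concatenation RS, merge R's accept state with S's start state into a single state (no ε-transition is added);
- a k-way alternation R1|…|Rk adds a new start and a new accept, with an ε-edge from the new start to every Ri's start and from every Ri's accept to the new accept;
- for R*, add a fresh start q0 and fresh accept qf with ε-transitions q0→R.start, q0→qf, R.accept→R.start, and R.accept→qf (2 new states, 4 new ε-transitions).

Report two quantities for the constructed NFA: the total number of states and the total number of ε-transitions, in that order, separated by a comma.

27, 26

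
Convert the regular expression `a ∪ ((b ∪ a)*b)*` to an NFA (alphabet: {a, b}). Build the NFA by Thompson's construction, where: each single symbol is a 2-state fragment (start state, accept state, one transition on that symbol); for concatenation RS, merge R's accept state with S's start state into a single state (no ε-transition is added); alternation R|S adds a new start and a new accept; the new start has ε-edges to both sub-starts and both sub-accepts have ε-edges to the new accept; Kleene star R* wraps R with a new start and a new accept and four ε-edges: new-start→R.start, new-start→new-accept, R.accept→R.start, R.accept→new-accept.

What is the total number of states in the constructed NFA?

15

Recursing over subexpressions:
Each of the 4 symbol leaves contributes a 2-state fragment.
  b ∪ a : 6 states
  (b ∪ a)* : 8 states
  (b ∪ a)*b : 9 states
  ((b ∪ a)*b)* : 11 states
  a ∪ ((b ∪ a)*b)* : 15 states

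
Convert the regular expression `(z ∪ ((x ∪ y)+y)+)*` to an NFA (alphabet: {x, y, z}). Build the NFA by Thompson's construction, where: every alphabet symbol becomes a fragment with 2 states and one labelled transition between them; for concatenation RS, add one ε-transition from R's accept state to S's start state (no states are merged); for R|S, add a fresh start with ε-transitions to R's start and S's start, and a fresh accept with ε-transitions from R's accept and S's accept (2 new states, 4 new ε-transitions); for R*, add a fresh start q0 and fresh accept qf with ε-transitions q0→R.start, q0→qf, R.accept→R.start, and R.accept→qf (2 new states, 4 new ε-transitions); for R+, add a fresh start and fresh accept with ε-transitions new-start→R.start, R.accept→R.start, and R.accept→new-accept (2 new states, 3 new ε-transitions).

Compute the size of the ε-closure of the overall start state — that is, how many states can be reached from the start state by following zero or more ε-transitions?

Compute the ε-closure size of each fragment's start state recursively; a symbol fragment's start has no outgoing ε-edge, so its closure is just itself (size 1).
  x ∪ y : new start ε-reaches every alternative's start; none of them accept ε, so the new accept is not reached: |ε-closure| = 1 + 1 + 1 = 3
  (x ∪ y)+ : new start ε-reaches only the body's start; the new accept needs a symbol first: |ε-closure| = 1 + 3 = 4
  (x ∪ y)+y : same as the first factor's closure: |ε-closure| = 4
  ((x ∪ y)+y)+ : |ε-closure| = 1 + 4 = 5 (the body doesn't accept ε, so the new accept is not reached)
  z ∪ ((x ∪ y)+y)+ : |ε-closure| = 1 + 1 + 5 = 7 (the new accept is not ε-reachable since no branch accepts ε)
  (z ∪ ((x ∪ y)+y)+)* : |ε-closure| = 1 (new start) + 7 (body) + 1 (new accept) = 9

9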